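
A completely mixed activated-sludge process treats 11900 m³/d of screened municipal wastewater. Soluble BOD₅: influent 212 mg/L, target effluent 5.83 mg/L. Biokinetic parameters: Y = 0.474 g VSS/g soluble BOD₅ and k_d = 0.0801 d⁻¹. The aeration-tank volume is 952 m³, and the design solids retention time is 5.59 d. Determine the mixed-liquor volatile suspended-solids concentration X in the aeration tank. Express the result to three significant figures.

X = Y·Q·ΔS·θ_c / [V·(1 + k_d θ_c)] = 0.474 × 11900 × (212 − 5.83) × 5.59 / [952 × (1 + 0.0801 × 5.59)] = 4717 mg/L.

X ≈ 4720 mg/L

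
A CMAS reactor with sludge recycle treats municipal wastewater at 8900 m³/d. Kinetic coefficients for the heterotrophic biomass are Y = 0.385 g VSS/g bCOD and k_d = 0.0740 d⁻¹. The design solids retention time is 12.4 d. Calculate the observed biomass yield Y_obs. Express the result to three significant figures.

Correct the yield for decay: Y_obs = Y/(1 + k_d θ_c) = 0.385 / (1 + 0.0740 × 12.4) = 0.385 / 1.918 = 0.2008.

Y_obs ≈ 0.201 g VSS/g bCOD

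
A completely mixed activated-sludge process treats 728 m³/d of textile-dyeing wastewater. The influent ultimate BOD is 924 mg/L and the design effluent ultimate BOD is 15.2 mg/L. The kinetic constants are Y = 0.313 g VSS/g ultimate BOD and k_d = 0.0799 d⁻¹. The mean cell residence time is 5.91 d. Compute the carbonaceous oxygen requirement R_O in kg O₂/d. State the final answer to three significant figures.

Y_obs = Y / (1 + k_d θ_c) = 0.313 / (1 + 0.0799 × 5.91) = 0.313 / 1.472 = 0.2126.
Mass of ultimate BOD removed per day: Q(S₀ − S) = 728 × 908.8 g/m³ = 661.6 kg/d.
Net sludge production P_X = 0.2126 × 661.6 = 140.7 kg VSS/d.
R_O = Q·(S₀ − S) − 1.42·P_X = 661.6 − 1.42 × 140.7 = 461.9 kg O₂/d.

R_O ≈ 462 kg O₂/d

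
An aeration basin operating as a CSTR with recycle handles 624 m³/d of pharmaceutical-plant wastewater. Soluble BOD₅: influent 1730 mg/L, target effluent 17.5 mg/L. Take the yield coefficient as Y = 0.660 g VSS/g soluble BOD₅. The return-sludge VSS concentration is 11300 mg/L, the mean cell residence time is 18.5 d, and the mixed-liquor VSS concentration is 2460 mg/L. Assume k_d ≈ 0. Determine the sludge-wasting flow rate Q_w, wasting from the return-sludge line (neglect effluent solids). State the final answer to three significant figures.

Q_w ≈ 62.4 m³/d

Biomass mass balance (decay neglected): V·X = Y·Q·(S₀ − S)·θ_c, so V = 0.660 × 624 × (1730 − 17.5) × 18.5 / 2460 = 5304 m³.
θ_c = V·X/(Q_w·X_r) when wasting from the recycle, so Q_w = V·X/(θ_c·X_r) = 5304 × 2460 / (18.5 × 11300) = 62.41 m³/d.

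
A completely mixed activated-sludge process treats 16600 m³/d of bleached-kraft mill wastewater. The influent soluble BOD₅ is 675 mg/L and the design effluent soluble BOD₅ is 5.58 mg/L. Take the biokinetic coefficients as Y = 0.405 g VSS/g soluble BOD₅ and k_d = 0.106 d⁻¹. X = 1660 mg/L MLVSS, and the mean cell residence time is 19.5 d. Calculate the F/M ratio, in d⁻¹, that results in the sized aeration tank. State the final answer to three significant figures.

F/M ≈ 0.392 d⁻¹

Rearranging the biomass balance for a CMAS with decay, V = Y·Q·ΔS·θ_c / [X·(1+k_d θ_c)] = 0.405 × 16600 × (675 − 5.58) × 19.5 / [1660 × (1 + 0.106 × 19.5)] = 8.78×10^7 / 5091 = 17238 m³.
F/M = Q·S₀ / (V·X) = 16600 × 675 / (17238 × 1660) = 0.3916 g soluble BOD₅·(g VSS·d)⁻¹.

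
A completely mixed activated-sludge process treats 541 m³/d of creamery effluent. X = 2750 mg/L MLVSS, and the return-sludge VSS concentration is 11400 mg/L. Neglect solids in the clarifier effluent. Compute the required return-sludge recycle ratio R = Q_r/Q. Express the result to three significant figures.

R = Q_r/Q = X/(X_r − X) = 2750 / (11400 − 2750) = 0.3179.

R ≈ 0.318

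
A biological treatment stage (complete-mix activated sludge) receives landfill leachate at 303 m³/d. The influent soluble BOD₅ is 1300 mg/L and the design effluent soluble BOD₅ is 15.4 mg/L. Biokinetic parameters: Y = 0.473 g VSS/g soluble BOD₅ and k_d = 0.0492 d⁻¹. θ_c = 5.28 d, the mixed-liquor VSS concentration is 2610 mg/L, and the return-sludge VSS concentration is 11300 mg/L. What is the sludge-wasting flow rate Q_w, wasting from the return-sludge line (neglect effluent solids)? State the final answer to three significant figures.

Q_w ≈ 12.9 m³/d

Steady-state biomass mass balance: V·X·(1 + k_d·θ_c) = Y·Q·(S₀ − S)·θ_c, so V = 0.473 × 303 × (1300 − 15.4) × 5.28 / [2610 × (1 + 0.0492 × 5.28)] = 9.72×10^5 / 3288 = 295.6 m³.
Wasting from the return line (neglecting effluent solids): Q_w = V·X / (θ_c·X_r) = 295.6 × 2610 / (5.28 × 11300) = 12.93 m³/d.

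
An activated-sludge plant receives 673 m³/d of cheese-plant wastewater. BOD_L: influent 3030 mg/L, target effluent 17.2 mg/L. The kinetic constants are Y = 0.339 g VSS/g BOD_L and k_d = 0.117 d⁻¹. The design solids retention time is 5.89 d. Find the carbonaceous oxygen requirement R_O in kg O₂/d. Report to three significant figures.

R_O ≈ 1450 kg O₂/d

Y_obs = Y / (1 + k_d θ_c) = 0.339 / (1 + 0.117 × 5.89) = 0.339 / 1.689 = 0.2007.
Mass of BOD_L removed per day: Q(S₀ − S) = 673 × 3013 g/m³ = 2028 kg/d.
P_X = Y_obs·Q·(S₀ − S) = 0.2007 × 2028 = 406.9 kg VSS/d.
Carbonaceous O₂ demand = substrate oxidised − cell-mass equivalent = 2028 − 1.42 × 406.9 = 1450 kg O₂/d.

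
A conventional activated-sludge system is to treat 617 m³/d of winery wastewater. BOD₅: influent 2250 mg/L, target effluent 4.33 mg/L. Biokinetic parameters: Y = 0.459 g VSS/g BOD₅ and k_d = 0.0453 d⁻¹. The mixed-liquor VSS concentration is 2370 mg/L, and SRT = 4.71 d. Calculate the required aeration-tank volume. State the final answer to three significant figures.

V ≈ 1040 m³

Steady-state biomass mass balance: V·X·(1 + k_d·θ_c) = Y·Q·(S₀ − S)·θ_c, so V = 0.459 × 617 × (2250 − 4.33) × 4.71 / [2370 × (1 + 0.0453 × 4.71)] = 3×10^6 / 2876 = 1042 m³.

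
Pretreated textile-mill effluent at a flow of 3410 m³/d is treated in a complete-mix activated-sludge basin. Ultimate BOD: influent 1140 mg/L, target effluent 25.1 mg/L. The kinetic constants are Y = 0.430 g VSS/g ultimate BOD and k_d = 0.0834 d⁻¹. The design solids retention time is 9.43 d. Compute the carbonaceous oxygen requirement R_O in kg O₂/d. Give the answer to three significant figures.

Observed yield with endogenous decay: Y_obs = Y / (1 + k_d·θ_c) = 0.430 / (1 + 0.0834 × 9.43) = 0.430 / 1.786 = 0.2407 g VSS/g ultimate BOD.
Mass of ultimate BOD removed per day: Q(S₀ − S) = 3410 × 1115 g/m³ = 3802 kg/d.
P_X = Y_obs·Q·(S₀ − S) = 0.2407 × 3802 = 915.1 kg VSS/d.
Carbonaceous O₂ demand = substrate oxidised − cell-mass equivalent = 3802 − 1.42 × 915.1 = 2502 kg O₂/d.

R_O ≈ 2500 kg O₂/d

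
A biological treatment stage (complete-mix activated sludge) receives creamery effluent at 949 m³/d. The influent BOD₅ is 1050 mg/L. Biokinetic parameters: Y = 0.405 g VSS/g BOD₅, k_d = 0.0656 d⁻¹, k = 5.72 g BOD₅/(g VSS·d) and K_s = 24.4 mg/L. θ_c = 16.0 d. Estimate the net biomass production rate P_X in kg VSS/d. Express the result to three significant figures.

P_X ≈ 197 kg VSS/d

From the Monod/SRT balance for a CMAS, S = K_s·(1+k_d θ_c)/[θ_c·(Y k − k_d) − 1] = 24.4 × (1 + 0.0656 × 16.0) / [16.0 × (0.405 × 5.72 − 0.0656) − 1] = 50.01 / 35.02 = 1.428 mg/L.
Correct the yield for decay: Y_obs = Y/(1 + k_d θ_c) = 0.405 / (1 + 0.0656 × 16.0) = 0.405 / 2.050 = 0.1976.
Q·(S₀ − S) = 949 × (1050 − 1.43) × 10⁻³ = 995.1 kg/d removed.
P_X = Y_obs · Q(S₀ − S) = 0.1976 × 995.1 = 196.6 kg VSS/d.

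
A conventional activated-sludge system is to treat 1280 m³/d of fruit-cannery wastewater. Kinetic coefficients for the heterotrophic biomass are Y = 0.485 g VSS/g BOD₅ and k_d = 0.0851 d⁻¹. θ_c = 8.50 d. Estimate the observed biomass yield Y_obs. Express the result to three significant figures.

Y_obs ≈ 0.281 g VSS/g BOD₅

Observed yield with endogenous decay: Y_obs = Y / (1 + k_d·θ_c) = 0.485 / (1 + 0.0851 × 8.50) = 0.485 / 1.723 = 0.2814 g VSS/g BOD₅.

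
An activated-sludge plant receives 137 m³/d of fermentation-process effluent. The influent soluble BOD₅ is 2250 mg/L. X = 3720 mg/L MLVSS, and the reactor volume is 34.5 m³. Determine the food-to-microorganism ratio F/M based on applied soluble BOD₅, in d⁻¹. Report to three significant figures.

F/M ≈ 2.40 d⁻¹

Food-to-microorganism ratio F/M = Q S₀ / (V X) = 137 × 2250 / (34.50 × 3720) = 2.402 d⁻¹.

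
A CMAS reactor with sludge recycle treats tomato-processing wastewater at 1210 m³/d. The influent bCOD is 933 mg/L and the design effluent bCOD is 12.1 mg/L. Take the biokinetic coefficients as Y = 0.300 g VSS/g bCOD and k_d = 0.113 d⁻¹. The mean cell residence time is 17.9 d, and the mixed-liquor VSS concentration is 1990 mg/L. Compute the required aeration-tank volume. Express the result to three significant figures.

V ≈ 995 m³

From the SRT design equation V = Y Q (S₀−S) θ_c / [X (1 + k_d θ_c)] = 0.300 × 1210 × (933 − 12.1) × 17.9 / [1990 × (1 + 0.113 × 17.9)] = 5.98×10^6 / 6015 = 994.8 m³.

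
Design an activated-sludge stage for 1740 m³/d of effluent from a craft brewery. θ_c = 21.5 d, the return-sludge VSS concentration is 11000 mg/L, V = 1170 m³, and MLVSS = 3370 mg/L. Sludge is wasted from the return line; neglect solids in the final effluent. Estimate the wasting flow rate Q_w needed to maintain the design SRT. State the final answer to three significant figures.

Q_w ≈ 16.7 m³/d

θ_c = V·X/(Q_w·X_r) when wasting from the recycle, so Q_w = V·X/(θ_c·X_r) = 1170 × 3370 / (21.5 × 11000) = 16.67 m³/d.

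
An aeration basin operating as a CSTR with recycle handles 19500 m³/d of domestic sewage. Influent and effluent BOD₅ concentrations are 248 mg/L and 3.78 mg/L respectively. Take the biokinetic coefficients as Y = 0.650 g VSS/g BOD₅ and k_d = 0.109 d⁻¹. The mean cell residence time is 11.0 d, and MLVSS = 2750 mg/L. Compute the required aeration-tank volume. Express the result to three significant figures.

V ≈ 5630 m³

From the SRT design equation V = Y Q (S₀−S) θ_c / [X (1 + k_d θ_c)] = 0.650 × 19500 × (248 − 3.78) × 11.0 / [2750 × (1 + 0.109 × 11.0)] = 3.41×10^7 / 6047 = 5631 m³.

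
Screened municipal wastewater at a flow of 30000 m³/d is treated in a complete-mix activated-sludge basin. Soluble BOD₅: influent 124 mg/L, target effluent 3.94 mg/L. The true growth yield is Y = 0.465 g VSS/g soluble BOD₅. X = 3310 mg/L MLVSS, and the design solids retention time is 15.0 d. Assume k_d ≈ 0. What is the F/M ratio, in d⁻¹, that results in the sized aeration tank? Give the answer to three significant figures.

With k_d = 0 the design equation reduces to V = Y Q (S₀−S) θ_c / X = 0.465 × 30000 × (124 − 3.94) × 15.0 / 3310 = 7590 m³.
Food-to-microorganism ratio F/M = Q S₀ / (V X) = 30000 × 124 / (7590 × 3310) = 0.1481 d⁻¹.

F/M ≈ 0.148 d⁻¹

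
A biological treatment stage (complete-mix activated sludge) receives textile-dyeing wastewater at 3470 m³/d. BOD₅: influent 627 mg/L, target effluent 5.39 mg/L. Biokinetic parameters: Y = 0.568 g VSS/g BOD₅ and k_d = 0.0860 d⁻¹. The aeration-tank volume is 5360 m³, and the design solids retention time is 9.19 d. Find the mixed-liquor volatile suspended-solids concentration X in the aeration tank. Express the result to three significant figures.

X ≈ 1170 mg/L

From V·X·(1 + k_d·θ_c) = Y·Q·(S₀ − S)·θ_c: X = 0.568 × 3470 × (627 − 5.39) × 9.19 / [5360 × (1 + 0.0860 × 9.19)] = 1173 mg/L.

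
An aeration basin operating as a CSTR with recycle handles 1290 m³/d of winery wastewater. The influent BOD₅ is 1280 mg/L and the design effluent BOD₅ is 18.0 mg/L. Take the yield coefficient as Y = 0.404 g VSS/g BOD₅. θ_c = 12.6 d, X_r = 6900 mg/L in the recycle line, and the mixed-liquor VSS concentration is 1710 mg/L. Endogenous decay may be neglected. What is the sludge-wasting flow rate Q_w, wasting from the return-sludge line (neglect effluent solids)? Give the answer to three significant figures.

Q_w ≈ 95.3 m³/d

V·X = Y·Q·ΔS·θ_c gives V = 0.404 × 1290 × (1280 − 18.0) × 12.6 / 1710 = 4846 m³.
θ_c = V·X/(Q_w·X_r) when wasting from the recycle, so Q_w = V·X/(θ_c·X_r) = 4846 × 1710 / (12.6 × 6900) = 95.32 m³/d.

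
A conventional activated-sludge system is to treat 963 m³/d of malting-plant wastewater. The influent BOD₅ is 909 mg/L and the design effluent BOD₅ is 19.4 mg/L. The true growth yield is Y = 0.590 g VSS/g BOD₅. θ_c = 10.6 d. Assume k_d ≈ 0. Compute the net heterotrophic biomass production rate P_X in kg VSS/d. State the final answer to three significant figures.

No decay correction is needed, so Y_obs = Y = 0.590.
Mass of BOD₅ removed per day: Q(S₀ − S) = 963 × 889.6 g/m³ = 856.7 kg/d.
Net biomass production P_X = Y_obs × Q·(S₀ − S) = 0.5900 × 856.7 = 505.4 kg VSS/d.

P_X ≈ 505 kg VSS/d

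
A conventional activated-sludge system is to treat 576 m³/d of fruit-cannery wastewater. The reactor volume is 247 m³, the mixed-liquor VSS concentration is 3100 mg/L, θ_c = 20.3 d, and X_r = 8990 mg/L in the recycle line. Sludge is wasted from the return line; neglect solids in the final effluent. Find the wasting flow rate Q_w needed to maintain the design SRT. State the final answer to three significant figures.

Q_w ≈ 4.20 m³/d

Q_w = (V·X)/(θ_c X_r) = 247.0 × 3100 / (20.3 × 8990) = 4.196 m³/d.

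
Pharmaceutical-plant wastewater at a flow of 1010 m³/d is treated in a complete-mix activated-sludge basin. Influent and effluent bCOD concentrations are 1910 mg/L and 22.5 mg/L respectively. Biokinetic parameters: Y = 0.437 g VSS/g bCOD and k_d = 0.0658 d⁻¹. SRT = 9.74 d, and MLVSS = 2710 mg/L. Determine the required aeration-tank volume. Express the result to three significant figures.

V ≈ 1820 m³

Rearranging the biomass balance for a CMAS with decay, V = Y·Q·ΔS·θ_c / [X·(1+k_d θ_c)] = 0.437 × 1010 × (1910 − 22.5) × 9.74 / [2710 × (1 + 0.0658 × 9.74)] = 8.11×10^6 / 4447 = 1825 m³.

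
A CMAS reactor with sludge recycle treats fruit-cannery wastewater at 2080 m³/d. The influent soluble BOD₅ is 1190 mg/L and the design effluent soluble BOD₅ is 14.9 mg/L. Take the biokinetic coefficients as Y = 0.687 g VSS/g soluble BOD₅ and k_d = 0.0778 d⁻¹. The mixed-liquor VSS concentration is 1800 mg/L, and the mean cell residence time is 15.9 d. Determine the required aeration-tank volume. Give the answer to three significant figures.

V ≈ 6630 m³

From the SRT design equation V = Y Q (S₀−S) θ_c / [X (1 + k_d θ_c)] = 0.687 × 2080 × (1190 − 14.9) × 15.9 / [1800 × (1 + 0.0778 × 15.9)] = 2.67×10^7 / 4027 = 6631 m³.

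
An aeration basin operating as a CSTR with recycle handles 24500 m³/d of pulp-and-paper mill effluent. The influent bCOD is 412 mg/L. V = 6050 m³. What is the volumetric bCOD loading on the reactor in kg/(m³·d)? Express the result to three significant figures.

L_v = Q S₀ / V = 24500 × 412 × 10⁻³ / 6050 = 1.668 kg/(m³·d).

L_v ≈ 1.67 kg bCOD/(m³·d)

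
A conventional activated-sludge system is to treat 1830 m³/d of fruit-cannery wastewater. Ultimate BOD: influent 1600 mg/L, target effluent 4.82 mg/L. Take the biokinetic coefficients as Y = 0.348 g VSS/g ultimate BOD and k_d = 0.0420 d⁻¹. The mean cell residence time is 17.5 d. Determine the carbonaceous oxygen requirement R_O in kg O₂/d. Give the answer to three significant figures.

Correct the yield for decay: Y_obs = Y/(1 + k_d θ_c) = 0.348 / (1 + 0.0420 × 17.5) = 0.348 / 1.735 = 0.2006.
Q·(S₀ − S) = 1830 × (1600 − 4.82) × 10⁻³ = 2919 kg/d removed.
P_X = Y_obs·Q·(S₀ − S) = 0.2006 × 2919 = 585.5 kg VSS/d.
R_O = Q·(S₀ − S) − 1.42·P_X = 2919 − 1.42 × 585.5 = 2088 kg O₂/d.

R_O ≈ 2090 kg O₂/d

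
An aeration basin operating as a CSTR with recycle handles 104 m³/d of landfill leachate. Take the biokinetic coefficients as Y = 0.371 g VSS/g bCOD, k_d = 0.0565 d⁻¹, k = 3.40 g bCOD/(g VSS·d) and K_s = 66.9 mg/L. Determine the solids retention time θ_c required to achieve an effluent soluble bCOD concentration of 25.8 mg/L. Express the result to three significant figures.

θ_c ≈ 3.39 d

From 1/θ_c = Y·k·S/(K_s + S) − k_d: Y·k·S/(K_s+S) = 0.371 × 3.40 × 25.8 / (66.9 + 25.8) = 0.3511 d⁻¹.
θ_c = 1/(μ − k_d) = 1/(0.3511 − 0.0565) = 1/0.2946 = 3.395 d.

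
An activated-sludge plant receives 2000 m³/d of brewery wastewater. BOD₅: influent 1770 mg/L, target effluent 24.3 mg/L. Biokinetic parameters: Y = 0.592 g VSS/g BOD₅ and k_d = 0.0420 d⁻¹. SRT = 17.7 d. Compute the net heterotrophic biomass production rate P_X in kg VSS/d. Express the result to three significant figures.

P_X ≈ 1190 kg VSS/d

Observed yield with endogenous decay: Y_obs = Y / (1 + k_d·θ_c) = 0.592 / (1 + 0.0420 × 17.7) = 0.592 / 1.743 = 0.3396 g VSS/g BOD₅.
Substrate removed = Q·(S₀ − S) = 2000 m³/d × (1770 − 24.3) g/m³ = 3.49×10^6 g/d = 3491 kg/d.
P_X = Y_obs · Q(S₀ − S) = 0.3396 × 3491 = 1186 kg VSS/d.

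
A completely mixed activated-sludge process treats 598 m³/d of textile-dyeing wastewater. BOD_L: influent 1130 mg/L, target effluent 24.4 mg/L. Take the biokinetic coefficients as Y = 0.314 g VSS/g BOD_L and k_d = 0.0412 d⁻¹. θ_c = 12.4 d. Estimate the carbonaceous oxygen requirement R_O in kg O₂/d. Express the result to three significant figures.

The observed yield is Y_obs = Y/(1 + k_d·θ_c) = 0.314 / (1 + 0.0412 × 12.4) = 0.314 / 1.511 = 0.2078 g VSS per g BOD_L removed.
ΔS = 1130 − 24.4 = 1106 mg/L, so the substrate removal rate is 598 × 1106/1000 = 661.1 kg BOD_L/d.
Net sludge production P_X = 0.2078 × 661.1 = 137.4 kg VSS/d.
R_O = Q·(S₀ − S) − 1.42·P_X = 661.1 − 1.42 × 137.4 = 466.0 kg O₂/d.

R_O ≈ 466 kg O₂/d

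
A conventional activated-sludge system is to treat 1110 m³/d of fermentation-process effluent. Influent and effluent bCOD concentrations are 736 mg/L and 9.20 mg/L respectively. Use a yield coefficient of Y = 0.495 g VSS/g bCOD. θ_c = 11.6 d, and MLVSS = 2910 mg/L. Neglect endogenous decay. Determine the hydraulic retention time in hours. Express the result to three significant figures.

Biomass mass balance (decay neglected): V·X = Y·Q·(S₀ − S)·θ_c, so V = 0.495 × 1110 × (736 − 9.20) × 11.6 / 2910 = 1592 m³.
HRT = V/Q = 1592 m³ / 1110 m³·d⁻¹ = 1.434 d × 24 = 34.42 h.

τ ≈ 34.4 h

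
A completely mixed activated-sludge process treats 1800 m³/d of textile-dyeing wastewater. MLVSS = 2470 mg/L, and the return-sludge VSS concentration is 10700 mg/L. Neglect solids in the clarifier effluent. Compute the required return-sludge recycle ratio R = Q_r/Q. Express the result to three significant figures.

R ≈ 0.300

Solids balance on the clarifier gives (1+R)X = R·X_r, so R = X/(X_r − X) = 2470 / (10700 − 2470) = 0.3001.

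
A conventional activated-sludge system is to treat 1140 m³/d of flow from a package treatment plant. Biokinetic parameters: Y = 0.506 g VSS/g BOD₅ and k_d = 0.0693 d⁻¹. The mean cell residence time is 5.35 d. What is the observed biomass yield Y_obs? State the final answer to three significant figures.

Correct the yield for decay: Y_obs = Y/(1 + k_d θ_c) = 0.506 / (1 + 0.0693 × 5.35) = 0.506 / 1.371 = 0.3691.

Y_obs ≈ 0.369 g VSS/g BOD₅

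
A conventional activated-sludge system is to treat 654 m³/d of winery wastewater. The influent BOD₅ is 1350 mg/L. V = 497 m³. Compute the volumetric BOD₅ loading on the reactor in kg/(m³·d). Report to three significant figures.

Volumetric loading L_v = Q·S₀ / V = 654 × 1350 g/m³ / 497.0 m³ = 1776 g/(m³·d) = 1.776 kg BOD₅/(m³·d).

L_v ≈ 1.78 kg BOD₅/(m³·d)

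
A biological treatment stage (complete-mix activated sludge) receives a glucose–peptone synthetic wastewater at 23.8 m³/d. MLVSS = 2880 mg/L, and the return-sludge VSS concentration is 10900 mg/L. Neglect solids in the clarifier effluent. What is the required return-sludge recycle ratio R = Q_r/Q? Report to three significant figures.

R ≈ 0.359

R = Q_r/Q = X/(X_r − X) = 2880 / (10900 − 2880) = 0.3591.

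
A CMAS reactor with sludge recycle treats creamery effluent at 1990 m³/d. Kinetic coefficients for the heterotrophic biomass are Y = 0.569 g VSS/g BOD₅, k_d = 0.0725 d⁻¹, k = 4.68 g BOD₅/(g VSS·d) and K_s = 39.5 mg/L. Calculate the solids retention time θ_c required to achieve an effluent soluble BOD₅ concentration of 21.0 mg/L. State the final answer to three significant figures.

θ_c ≈ 1.17 d

From 1/θ_c = Y·k·S/(K_s + S) − k_d: Y·k·S/(K_s+S) = 0.569 × 4.68 × 21.0 / (39.5 + 21.0) = 0.9243 d⁻¹.
Then 1/θ_c = μ − k_d = 0.9243 − 0.0725 = 0.8518 d⁻¹, giving θ_c = 1.174 d.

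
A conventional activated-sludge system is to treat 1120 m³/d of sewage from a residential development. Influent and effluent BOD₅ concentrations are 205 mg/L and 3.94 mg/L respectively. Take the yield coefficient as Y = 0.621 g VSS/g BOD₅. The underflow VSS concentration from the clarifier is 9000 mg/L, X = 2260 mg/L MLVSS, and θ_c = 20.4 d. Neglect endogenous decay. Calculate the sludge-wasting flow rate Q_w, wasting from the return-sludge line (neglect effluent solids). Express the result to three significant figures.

Q_w ≈ 15.5 m³/d

Biomass mass balance (decay neglected): V·X = Y·Q·(S₀ − S)·θ_c, so V = 0.621 × 1120 × (205 − 3.94) × 20.4 / 2260 = 1262 m³.
θ_c = V·X/(Q_w·X_r) when wasting from the recycle, so Q_w = V·X/(θ_c·X_r) = 1262 × 2260 / (20.4 × 9000) = 15.54 m³/d.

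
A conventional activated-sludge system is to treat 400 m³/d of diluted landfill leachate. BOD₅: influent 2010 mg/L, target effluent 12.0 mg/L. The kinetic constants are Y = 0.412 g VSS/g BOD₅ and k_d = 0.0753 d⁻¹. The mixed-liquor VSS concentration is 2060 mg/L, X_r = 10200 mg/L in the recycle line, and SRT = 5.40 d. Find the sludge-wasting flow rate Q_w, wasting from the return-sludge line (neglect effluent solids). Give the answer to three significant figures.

Q_w ≈ 22.9 m³/d

Steady-state biomass mass balance: V·X·(1 + k_d·θ_c) = Y·Q·(S₀ − S)·θ_c, so V = 0.412 × 400 × (2010 − 12.0) × 5.40 / [2060 × (1 + 0.0753 × 5.40)] = 1.78×10^6 / 2898 = 613.6 m³.
θ_c = V·X/(Q_w·X_r) when wasting from the recycle, so Q_w = V·X/(θ_c·X_r) = 613.6 × 2060 / (5.40 × 10200) = 22.95 m³/d.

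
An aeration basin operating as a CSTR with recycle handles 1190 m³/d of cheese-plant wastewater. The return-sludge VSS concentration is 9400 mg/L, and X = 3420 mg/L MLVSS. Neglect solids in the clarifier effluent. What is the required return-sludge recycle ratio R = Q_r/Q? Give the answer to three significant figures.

R ≈ 0.572

R = Q_r/Q = X/(X_r − X) = 3420 / (9400 − 3420) = 0.5719.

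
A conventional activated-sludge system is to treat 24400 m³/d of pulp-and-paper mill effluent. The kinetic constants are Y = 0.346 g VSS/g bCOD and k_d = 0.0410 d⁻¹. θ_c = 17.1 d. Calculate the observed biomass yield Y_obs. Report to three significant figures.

Y_obs = Y / (1 + k_d θ_c) = 0.346 / (1 + 0.0410 × 17.1) = 0.346 / 1.701 = 0.2034.

Y_obs ≈ 0.203 g VSS/g bCOD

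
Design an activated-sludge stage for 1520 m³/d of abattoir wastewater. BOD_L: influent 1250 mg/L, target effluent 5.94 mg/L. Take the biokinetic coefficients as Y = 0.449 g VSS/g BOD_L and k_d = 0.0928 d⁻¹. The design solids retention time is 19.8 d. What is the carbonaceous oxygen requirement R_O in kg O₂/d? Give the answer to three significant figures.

Observed yield with endogenous decay: Y_obs = Y / (1 + k_d·θ_c) = 0.449 / (1 + 0.0928 × 19.8) = 0.449 / 2.837 = 0.1582 g VSS/g BOD_L.
Mass of BOD_L removed per day: Q(S₀ − S) = 1520 × 1244 g/m³ = 1891 kg/d.
Net sludge production P_X = 0.1582 × 1891 = 299.2 kg VSS/d.
Carbonaceous O₂ demand = substrate oxidised − cell-mass equivalent = 1891 − 1.42 × 299.2 = 1466 kg O₂/d.

R_O ≈ 1470 kg O₂/d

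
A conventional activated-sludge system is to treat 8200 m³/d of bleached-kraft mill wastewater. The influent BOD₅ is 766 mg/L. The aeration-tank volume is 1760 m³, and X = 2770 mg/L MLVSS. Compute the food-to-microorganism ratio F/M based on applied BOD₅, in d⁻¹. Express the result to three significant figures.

F/M ≈ 1.29 d⁻¹

F/M = applied load / biomass = Q·S₀/(V·X) = 8200 × 766 / (1760 × 2770) = 1.288 d⁻¹.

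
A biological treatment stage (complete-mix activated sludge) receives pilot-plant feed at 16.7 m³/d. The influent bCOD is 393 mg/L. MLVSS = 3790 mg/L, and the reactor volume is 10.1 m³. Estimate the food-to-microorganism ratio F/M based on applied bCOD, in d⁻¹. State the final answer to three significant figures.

F/M = applied load / biomass = Q·S₀/(V·X) = 16.7 × 393 / (10.10 × 3790) = 0.1715 d⁻¹.

F/M ≈ 0.171 d⁻¹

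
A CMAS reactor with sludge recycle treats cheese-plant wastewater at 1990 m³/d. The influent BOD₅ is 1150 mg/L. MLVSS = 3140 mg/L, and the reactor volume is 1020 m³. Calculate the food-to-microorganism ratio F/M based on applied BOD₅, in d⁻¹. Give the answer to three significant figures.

F/M ≈ 0.715 d⁻¹

F/M = applied load / biomass = Q·S₀/(V·X) = 1990 × 1150 / (1020 × 3140) = 0.7145 d⁻¹.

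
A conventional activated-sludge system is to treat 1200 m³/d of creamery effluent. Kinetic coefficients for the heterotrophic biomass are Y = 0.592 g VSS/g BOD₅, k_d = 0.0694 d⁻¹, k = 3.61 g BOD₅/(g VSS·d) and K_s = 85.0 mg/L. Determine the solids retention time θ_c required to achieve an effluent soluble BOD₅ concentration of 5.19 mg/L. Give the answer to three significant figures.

Specific growth rate at S = 5.19 mg/L: μ = YkS/(K_s+S) = 0.592·3.61·5.19/(85.0+5.19) = 0.1230 d⁻¹.
1/θ_c = 0.1230 − 0.0694 = 0.05358 d⁻¹, so θ_c = 18.66 d.

θ_c ≈ 18.7 d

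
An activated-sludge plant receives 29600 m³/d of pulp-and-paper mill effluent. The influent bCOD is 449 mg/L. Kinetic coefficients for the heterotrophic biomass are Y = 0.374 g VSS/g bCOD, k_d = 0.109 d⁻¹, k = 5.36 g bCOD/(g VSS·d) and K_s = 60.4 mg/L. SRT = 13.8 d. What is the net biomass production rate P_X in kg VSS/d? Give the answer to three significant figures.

P_X ≈ 1960 kg VSS/d

For a completely mixed reactor with recycle the Lawrence–McCarty relation gives S = K_s·(1 + k_d·θ_c) / [θ_c·(Y·k − k_d) − 1] = 60.4 × (1 + 0.109 × 13.8) / [13.8 × (0.374 × 5.36 − 0.109) − 1] = 151.3 / 25.16 = 6.012 mg/L.
The observed yield is Y_obs = Y/(1 + k_d·θ_c) = 0.374 / (1 + 0.109 × 13.8) = 0.374 / 2.504 = 0.1493 g VSS per g bCOD removed.
Substrate removed = Q·(S₀ − S) = 29600 m³/d × (449 − 6.01) g/m³ = 1.31×10^7 g/d = 13113 kg/d.
P_X = Y_obs · Q(S₀ − S) = 0.1493 × 13113 = 1958 kg VSS/d.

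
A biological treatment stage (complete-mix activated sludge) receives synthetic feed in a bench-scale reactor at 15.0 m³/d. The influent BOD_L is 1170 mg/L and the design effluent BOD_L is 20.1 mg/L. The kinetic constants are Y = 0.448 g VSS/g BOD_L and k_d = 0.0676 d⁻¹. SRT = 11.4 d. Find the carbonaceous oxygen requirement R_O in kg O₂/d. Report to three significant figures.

Observed yield with endogenous decay: Y_obs = Y / (1 + k_d·θ_c) = 0.448 / (1 + 0.0676 × 11.4) = 0.448 / 1.771 = 0.2530 g VSS/g BOD_L.
Mass of BOD_L removed per day: Q(S₀ − S) = 15.0 × 1150 g/m³ = 17.25 kg/d.
Biomass synthesised: P_X = Y_obs × 17.25 = 4.364 kg VSS/d.
R_O = Q·ΔS − 1.42 P_X = 17.25 − 6.197 = 11.05 kg O₂/d.

R_O ≈ 11.1 kg O₂/d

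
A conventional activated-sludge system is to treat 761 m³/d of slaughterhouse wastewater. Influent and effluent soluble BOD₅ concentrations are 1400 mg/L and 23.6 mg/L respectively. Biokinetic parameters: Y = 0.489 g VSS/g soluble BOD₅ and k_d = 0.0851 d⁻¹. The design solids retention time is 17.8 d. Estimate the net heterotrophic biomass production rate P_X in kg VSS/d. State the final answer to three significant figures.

Correct the yield for decay: Y_obs = Y/(1 + k_d θ_c) = 0.489 / (1 + 0.0851 × 17.8) = 0.489 / 2.515 = 0.1945.
ΔS = 1400 − 23.6 = 1376 mg/L, so the substrate removal rate is 761 × 1376/1000 = 1047 kg soluble BOD₅/d.
Net biomass production P_X = Y_obs × Q·(S₀ − S) = 0.1945 × 1047 = 203.7 kg VSS/d.

P_X ≈ 204 kg VSS/d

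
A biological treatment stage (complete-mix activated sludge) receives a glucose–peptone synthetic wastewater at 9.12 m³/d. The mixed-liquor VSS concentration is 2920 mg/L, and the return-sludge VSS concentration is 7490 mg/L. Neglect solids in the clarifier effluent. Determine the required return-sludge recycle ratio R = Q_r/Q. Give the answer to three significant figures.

R = Q_r/Q = X/(X_r − X) = 2920 / (7490 − 2920) = 0.6389.

R ≈ 0.639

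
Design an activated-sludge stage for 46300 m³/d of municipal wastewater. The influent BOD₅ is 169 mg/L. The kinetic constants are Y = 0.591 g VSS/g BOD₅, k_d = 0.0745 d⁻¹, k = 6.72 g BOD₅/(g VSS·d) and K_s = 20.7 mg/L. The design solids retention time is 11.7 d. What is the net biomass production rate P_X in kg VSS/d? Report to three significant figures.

P_X ≈ 2460 kg VSS/d

Effluent substrate depends only on kinetics and SRT: S = K_s(1 + k_d θ_c) / [θ_c(Yk − k_d) − 1] = 20.7 × (1 + 0.0745 × 11.7) / [11.7 × (0.591 × 6.72 − 0.0745) − 1] = 38.74 / 44.60 = 0.8688 mg/L.
The observed yield is Y_obs = Y/(1 + k_d·θ_c) = 0.591 / (1 + 0.0745 × 11.7) = 0.591 / 1.872 = 0.3158 g VSS per g BOD₅ removed.
ΔS = 169 − 0.869 = 168.1 mg/L, so the substrate removal rate is 46300 × 168.1/1000 = 7784 kg BOD₅/d.
P_X = Y_obs · Q(S₀ − S) = 0.3158 × 7784 = 2458 kg VSS/d.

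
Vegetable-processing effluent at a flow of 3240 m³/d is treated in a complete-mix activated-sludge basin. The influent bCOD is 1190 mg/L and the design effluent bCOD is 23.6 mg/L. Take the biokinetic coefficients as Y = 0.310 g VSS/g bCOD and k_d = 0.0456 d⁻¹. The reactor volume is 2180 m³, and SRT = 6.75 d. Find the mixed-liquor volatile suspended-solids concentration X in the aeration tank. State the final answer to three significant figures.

X = Y·Q·ΔS·θ_c / [V·(1 + k_d θ_c)] = 0.310 × 3240 × (1190 − 23.6) × 6.75 / [2180 × (1 + 0.0456 × 6.75)] = 2774 mg/L.

X ≈ 2770 mg/L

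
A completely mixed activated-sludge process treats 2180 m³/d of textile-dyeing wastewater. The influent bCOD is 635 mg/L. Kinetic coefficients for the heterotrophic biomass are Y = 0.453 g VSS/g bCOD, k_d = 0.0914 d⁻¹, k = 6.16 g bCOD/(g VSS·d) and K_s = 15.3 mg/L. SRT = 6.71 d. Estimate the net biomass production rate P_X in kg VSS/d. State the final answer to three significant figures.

Effluent substrate depends only on kinetics and SRT: S = K_s(1 + k_d θ_c) / [θ_c(Yk − k_d) − 1] = 15.3 × (1 + 0.0914 × 6.71) / [6.71 × (0.453 × 6.16 − 0.0914) − 1] = 24.68 / 17.11 = 1.443 mg/L.
The observed yield is Y_obs = Y/(1 + k_d·θ_c) = 0.453 / (1 + 0.0914 × 6.71) = 0.453 / 1.613 = 0.2808 g VSS per g bCOD removed.
Substrate removed = Q·(S₀ − S) = 2180 m³/d × (635 − 1.44) g/m³ = 1.38×10^6 g/d = 1381 kg/d.
Net biomass production P_X = Y_obs × Q·(S₀ − S) = 0.2808 × 1381 = 387.8 kg VSS/d.

P_X ≈ 388 kg VSS/d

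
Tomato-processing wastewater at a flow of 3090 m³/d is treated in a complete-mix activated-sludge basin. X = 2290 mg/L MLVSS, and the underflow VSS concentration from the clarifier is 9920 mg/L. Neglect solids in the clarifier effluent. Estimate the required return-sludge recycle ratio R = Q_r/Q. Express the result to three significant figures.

Mass balance around the secondary clarifier (neglecting effluent solids): R = X / (X_r − X) = 2290 / (9920 − 2290) = 0.3001.

R ≈ 0.300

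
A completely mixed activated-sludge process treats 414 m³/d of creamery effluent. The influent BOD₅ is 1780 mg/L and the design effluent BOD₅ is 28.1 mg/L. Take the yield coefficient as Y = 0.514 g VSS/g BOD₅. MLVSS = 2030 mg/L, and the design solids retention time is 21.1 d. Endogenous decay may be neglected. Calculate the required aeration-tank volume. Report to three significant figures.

Biomass mass balance (decay neglected): V·X = Y·Q·(S₀ − S)·θ_c, so V = 0.514 × 414 × (1780 − 28.1) × 21.1 / 2030 = 3875 m³.

V ≈ 3870 m³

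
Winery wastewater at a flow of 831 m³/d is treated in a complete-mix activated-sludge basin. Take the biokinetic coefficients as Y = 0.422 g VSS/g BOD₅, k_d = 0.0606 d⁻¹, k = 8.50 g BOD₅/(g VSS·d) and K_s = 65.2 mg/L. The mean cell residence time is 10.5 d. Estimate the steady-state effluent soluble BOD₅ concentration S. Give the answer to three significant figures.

S ≈ 2.96 mg/L

Effluent substrate depends only on kinetics and SRT: S = K_s(1 + k_d θ_c) / [θ_c(Yk − k_d) − 1] = 65.2 × (1 + 0.0606 × 10.5) / [10.5 × (0.422 × 8.50 − 0.0606) − 1] = 106.7 / 36.03 = 2.961 mg/L.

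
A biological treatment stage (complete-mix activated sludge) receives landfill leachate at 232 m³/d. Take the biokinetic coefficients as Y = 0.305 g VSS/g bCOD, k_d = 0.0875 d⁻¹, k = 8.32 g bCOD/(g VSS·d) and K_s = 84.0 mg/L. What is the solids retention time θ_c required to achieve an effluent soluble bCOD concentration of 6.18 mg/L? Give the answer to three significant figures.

θ_c ≈ 11.6 d

Specific growth rate at S = 6.18 mg/L: μ = YkS/(K_s+S) = 0.305·8.32·6.18/(84.0+6.18) = 0.1739 d⁻¹.
θ_c = 1/(μ − k_d) = 1/(0.1739 − 0.0875) = 1/0.08640 = 11.57 d.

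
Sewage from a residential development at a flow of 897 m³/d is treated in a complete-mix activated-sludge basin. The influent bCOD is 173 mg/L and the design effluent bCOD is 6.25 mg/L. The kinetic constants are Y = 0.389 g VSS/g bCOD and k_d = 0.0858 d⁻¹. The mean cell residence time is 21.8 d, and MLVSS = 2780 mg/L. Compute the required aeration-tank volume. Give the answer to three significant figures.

Steady-state biomass mass balance: V·X·(1 + k_d·θ_c) = Y·Q·(S₀ − S)·θ_c, so V = 0.389 × 897 × (173 − 6.25) × 21.8 / [2780 × (1 + 0.0858 × 21.8)] = 1.27×10^6 / 7980 = 159.0 m³.

V ≈ 159 m³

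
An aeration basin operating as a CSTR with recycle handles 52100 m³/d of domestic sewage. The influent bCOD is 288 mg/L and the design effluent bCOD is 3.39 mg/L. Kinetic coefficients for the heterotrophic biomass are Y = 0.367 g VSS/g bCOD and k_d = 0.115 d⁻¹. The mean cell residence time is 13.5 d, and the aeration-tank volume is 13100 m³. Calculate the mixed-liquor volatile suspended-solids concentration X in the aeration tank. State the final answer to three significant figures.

From V·X·(1 + k_d·θ_c) = Y·Q·(S₀ − S)·θ_c: X = 0.367 × 52100 × (288 − 3.39) × 13.5 / [13100 × (1 + 0.115 × 13.5)] = 2197 mg/L.

X ≈ 2200 mg/L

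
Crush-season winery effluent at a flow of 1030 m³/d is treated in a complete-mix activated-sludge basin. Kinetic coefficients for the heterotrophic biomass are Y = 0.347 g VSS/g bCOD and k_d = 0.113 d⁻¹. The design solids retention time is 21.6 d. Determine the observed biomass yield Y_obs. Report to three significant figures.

The observed yield is Y_obs = Y/(1 + k_d·θ_c) = 0.347 / (1 + 0.113 × 21.6) = 0.347 / 3.441 = 0.1008 g VSS per g bCOD removed.

Y_obs ≈ 0.101 g VSS/g bCOD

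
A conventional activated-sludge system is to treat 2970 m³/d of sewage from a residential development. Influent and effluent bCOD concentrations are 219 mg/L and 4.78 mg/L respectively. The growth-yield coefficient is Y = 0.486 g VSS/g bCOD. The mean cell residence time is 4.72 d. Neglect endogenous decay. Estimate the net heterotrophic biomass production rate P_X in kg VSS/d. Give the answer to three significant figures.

P_X ≈ 309 kg VSS/d

No decay correction is needed, so Y_obs = Y = 0.486.
Q·(S₀ − S) = 2970 × (219 − 4.78) × 10⁻³ = 636.2 kg/d removed.
Net biomass production P_X = Y_obs × Q·(S₀ − S) = 0.4860 × 636.2 = 309.2 kg VSS/d.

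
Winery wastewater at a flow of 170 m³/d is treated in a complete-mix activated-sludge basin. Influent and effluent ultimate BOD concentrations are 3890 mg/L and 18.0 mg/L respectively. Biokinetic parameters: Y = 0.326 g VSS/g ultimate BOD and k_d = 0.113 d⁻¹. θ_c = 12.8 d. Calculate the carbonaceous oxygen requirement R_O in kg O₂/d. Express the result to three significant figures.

Correct the yield for decay: Y_obs = Y/(1 + k_d θ_c) = 0.326 / (1 + 0.113 × 12.8) = 0.326 / 2.446 = 0.1333.
Substrate removed = Q·(S₀ − S) = 170 m³/d × (3890 − 18.0) g/m³ = 6.58×10^5 g/d = 658.2 kg/d.
Biomass synthesised: P_X = Y_obs × 658.2 = 87.72 kg VSS/d.
R_O = Q·(S₀ − S) − 1.42·P_X = 658.2 − 1.42 × 87.72 = 533.7 kg O₂/d.

R_O ≈ 534 kg O₂/d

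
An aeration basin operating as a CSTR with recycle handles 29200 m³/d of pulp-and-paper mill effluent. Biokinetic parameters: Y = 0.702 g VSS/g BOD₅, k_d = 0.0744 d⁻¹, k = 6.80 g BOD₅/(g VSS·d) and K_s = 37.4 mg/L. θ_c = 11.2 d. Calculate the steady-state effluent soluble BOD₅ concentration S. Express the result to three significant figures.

For a completely mixed reactor with recycle the Lawrence–McCarty relation gives S = K_s·(1 + k_d·θ_c) / [θ_c·(Y·k − k_d) − 1] = 37.4 × (1 + 0.0744 × 11.2) / [11.2 × (0.702 × 6.80 − 0.0744) − 1] = 68.56 / 51.63 = 1.328 mg/L.

S ≈ 1.33 mg/L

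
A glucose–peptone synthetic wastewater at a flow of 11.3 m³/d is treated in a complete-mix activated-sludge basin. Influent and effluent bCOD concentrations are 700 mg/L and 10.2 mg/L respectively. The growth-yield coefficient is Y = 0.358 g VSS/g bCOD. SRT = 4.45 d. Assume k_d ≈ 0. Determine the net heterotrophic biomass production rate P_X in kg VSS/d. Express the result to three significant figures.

With endogenous decay neglected, the observed yield equals the true yield: Y_obs = Y = 0.358 g VSS/g bCOD.
ΔS = 700 − 10.2 = 689.8 mg/L, so the substrate removal rate is 11.3 × 689.8/1000 = 7.795 kg bCOD/d.
Net biomass production P_X = Y_obs × Q·(S₀ − S) = 0.3580 × 7.795 = 2.791 kg VSS/d.

P_X ≈ 2.79 kg VSS/d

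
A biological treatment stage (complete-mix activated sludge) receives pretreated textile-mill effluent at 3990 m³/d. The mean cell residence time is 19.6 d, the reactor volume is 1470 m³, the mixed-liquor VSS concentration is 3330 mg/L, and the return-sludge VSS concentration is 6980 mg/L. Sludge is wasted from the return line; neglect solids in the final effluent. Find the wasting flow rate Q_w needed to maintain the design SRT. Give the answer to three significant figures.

Wasting from the return line (neglecting effluent solids): Q_w = V·X / (θ_c·X_r) = 1470 × 3330 / (19.6 × 6980) = 35.78 m³/d.

Q_w ≈ 35.8 m³/d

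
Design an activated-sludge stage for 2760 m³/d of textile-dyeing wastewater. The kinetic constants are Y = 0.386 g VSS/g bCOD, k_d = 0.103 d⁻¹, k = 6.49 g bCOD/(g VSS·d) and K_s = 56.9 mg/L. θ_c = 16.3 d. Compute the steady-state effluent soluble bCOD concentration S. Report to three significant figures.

S ≈ 4.00 mg/L

Effluent substrate depends only on kinetics and SRT: S = K_s(1 + k_d θ_c) / [θ_c(Yk − k_d) − 1] = 56.9 × (1 + 0.103 × 16.3) / [16.3 × (0.386 × 6.49 − 0.103) − 1] = 152.4 / 38.15 = 3.995 mg/L.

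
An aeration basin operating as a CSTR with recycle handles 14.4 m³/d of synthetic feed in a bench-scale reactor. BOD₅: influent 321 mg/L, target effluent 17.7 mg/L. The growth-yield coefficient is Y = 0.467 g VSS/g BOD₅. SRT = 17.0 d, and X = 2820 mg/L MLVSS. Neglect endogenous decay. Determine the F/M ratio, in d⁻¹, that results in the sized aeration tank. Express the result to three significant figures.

F/M ≈ 0.133 d⁻¹

V·X = Y·Q·ΔS·θ_c gives V = 0.467 × 14.4 × (321 − 17.7) × 17.0 / 2820 = 12.30 m³.
F/M = Q·S₀ / (V·X) = 14.4 × 321 / (12.30 × 2820) = 0.1333 g BOD₅·(g VSS·d)⁻¹.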